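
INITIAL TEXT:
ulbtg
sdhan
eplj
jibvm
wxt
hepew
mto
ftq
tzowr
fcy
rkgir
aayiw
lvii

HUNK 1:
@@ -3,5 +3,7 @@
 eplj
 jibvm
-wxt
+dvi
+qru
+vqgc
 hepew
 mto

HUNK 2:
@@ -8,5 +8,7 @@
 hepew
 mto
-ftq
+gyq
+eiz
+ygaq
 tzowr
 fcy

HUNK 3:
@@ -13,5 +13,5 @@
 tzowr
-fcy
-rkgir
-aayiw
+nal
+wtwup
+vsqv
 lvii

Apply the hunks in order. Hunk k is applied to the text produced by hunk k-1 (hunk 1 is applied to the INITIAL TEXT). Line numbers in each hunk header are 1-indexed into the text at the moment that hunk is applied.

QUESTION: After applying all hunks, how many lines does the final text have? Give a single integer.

Answer: 17

Derivation:
Hunk 1: at line 3 remove [wxt] add [dvi,qru,vqgc] -> 15 lines: ulbtg sdhan eplj jibvm dvi qru vqgc hepew mto ftq tzowr fcy rkgir aayiw lvii
Hunk 2: at line 8 remove [ftq] add [gyq,eiz,ygaq] -> 17 lines: ulbtg sdhan eplj jibvm dvi qru vqgc hepew mto gyq eiz ygaq tzowr fcy rkgir aayiw lvii
Hunk 3: at line 13 remove [fcy,rkgir,aayiw] add [nal,wtwup,vsqv] -> 17 lines: ulbtg sdhan eplj jibvm dvi qru vqgc hepew mto gyq eiz ygaq tzowr nal wtwup vsqv lvii
Final line count: 17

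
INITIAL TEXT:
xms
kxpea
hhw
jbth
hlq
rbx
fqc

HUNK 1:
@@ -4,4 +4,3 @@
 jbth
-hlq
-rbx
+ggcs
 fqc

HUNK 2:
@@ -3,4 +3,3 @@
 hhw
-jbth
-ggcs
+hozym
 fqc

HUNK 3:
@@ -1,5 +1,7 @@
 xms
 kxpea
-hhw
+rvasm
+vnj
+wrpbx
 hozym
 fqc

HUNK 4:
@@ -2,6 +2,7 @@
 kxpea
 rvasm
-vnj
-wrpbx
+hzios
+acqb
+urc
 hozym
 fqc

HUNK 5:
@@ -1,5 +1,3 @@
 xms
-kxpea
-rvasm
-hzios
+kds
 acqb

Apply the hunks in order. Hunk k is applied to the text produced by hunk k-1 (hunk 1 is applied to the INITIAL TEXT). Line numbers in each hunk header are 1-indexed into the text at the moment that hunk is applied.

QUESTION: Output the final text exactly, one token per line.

Hunk 1: at line 4 remove [hlq,rbx] add [ggcs] -> 6 lines: xms kxpea hhw jbth ggcs fqc
Hunk 2: at line 3 remove [jbth,ggcs] add [hozym] -> 5 lines: xms kxpea hhw hozym fqc
Hunk 3: at line 1 remove [hhw] add [rvasm,vnj,wrpbx] -> 7 lines: xms kxpea rvasm vnj wrpbx hozym fqc
Hunk 4: at line 2 remove [vnj,wrpbx] add [hzios,acqb,urc] -> 8 lines: xms kxpea rvasm hzios acqb urc hozym fqc
Hunk 5: at line 1 remove [kxpea,rvasm,hzios] add [kds] -> 6 lines: xms kds acqb urc hozym fqc

Answer: xms
kds
acqb
urc
hozym
fqc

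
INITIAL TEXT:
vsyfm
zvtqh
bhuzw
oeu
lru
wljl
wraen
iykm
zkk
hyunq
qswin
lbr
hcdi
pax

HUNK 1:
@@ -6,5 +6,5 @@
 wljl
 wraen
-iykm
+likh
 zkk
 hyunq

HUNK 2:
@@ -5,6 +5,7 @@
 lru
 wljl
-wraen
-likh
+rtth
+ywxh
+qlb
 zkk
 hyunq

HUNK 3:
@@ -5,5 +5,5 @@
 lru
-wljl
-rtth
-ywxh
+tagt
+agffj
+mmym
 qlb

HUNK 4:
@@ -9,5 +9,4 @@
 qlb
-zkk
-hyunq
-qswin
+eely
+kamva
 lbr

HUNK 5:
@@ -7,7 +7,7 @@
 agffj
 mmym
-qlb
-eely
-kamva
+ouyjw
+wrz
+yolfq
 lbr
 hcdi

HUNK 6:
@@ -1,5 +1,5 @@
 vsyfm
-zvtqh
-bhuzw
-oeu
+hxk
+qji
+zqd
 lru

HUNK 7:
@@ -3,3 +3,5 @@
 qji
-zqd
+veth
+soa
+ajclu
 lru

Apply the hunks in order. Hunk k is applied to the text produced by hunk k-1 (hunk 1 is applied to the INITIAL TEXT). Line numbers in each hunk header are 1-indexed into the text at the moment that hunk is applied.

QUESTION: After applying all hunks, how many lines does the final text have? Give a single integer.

Answer: 16

Derivation:
Hunk 1: at line 6 remove [iykm] add [likh] -> 14 lines: vsyfm zvtqh bhuzw oeu lru wljl wraen likh zkk hyunq qswin lbr hcdi pax
Hunk 2: at line 5 remove [wraen,likh] add [rtth,ywxh,qlb] -> 15 lines: vsyfm zvtqh bhuzw oeu lru wljl rtth ywxh qlb zkk hyunq qswin lbr hcdi pax
Hunk 3: at line 5 remove [wljl,rtth,ywxh] add [tagt,agffj,mmym] -> 15 lines: vsyfm zvtqh bhuzw oeu lru tagt agffj mmym qlb zkk hyunq qswin lbr hcdi pax
Hunk 4: at line 9 remove [zkk,hyunq,qswin] add [eely,kamva] -> 14 lines: vsyfm zvtqh bhuzw oeu lru tagt agffj mmym qlb eely kamva lbr hcdi pax
Hunk 5: at line 7 remove [qlb,eely,kamva] add [ouyjw,wrz,yolfq] -> 14 lines: vsyfm zvtqh bhuzw oeu lru tagt agffj mmym ouyjw wrz yolfq lbr hcdi pax
Hunk 6: at line 1 remove [zvtqh,bhuzw,oeu] add [hxk,qji,zqd] -> 14 lines: vsyfm hxk qji zqd lru tagt agffj mmym ouyjw wrz yolfq lbr hcdi pax
Hunk 7: at line 3 remove [zqd] add [veth,soa,ajclu] -> 16 lines: vsyfm hxk qji veth soa ajclu lru tagt agffj mmym ouyjw wrz yolfq lbr hcdi pax
Final line count: 16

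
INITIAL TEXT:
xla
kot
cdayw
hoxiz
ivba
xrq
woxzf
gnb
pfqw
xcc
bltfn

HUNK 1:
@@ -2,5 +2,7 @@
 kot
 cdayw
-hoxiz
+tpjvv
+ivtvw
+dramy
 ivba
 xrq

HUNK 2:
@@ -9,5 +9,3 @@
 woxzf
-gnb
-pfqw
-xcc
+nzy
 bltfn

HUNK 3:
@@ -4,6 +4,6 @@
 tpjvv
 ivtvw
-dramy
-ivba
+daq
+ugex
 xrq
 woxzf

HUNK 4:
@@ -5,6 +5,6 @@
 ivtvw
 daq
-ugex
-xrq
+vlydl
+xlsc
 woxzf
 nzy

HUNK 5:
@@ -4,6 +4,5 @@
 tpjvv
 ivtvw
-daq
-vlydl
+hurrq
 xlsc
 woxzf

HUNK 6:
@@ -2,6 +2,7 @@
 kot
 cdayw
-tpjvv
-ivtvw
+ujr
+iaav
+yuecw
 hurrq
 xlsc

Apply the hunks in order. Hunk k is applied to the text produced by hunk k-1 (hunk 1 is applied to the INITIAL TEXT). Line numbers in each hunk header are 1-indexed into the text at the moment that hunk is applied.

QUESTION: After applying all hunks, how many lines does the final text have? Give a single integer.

Hunk 1: at line 2 remove [hoxiz] add [tpjvv,ivtvw,dramy] -> 13 lines: xla kot cdayw tpjvv ivtvw dramy ivba xrq woxzf gnb pfqw xcc bltfn
Hunk 2: at line 9 remove [gnb,pfqw,xcc] add [nzy] -> 11 lines: xla kot cdayw tpjvv ivtvw dramy ivba xrq woxzf nzy bltfn
Hunk 3: at line 4 remove [dramy,ivba] add [daq,ugex] -> 11 lines: xla kot cdayw tpjvv ivtvw daq ugex xrq woxzf nzy bltfn
Hunk 4: at line 5 remove [ugex,xrq] add [vlydl,xlsc] -> 11 lines: xla kot cdayw tpjvv ivtvw daq vlydl xlsc woxzf nzy bltfn
Hunk 5: at line 4 remove [daq,vlydl] add [hurrq] -> 10 lines: xla kot cdayw tpjvv ivtvw hurrq xlsc woxzf nzy bltfn
Hunk 6: at line 2 remove [tpjvv,ivtvw] add [ujr,iaav,yuecw] -> 11 lines: xla kot cdayw ujr iaav yuecw hurrq xlsc woxzf nzy bltfn
Final line count: 11

Answer: 11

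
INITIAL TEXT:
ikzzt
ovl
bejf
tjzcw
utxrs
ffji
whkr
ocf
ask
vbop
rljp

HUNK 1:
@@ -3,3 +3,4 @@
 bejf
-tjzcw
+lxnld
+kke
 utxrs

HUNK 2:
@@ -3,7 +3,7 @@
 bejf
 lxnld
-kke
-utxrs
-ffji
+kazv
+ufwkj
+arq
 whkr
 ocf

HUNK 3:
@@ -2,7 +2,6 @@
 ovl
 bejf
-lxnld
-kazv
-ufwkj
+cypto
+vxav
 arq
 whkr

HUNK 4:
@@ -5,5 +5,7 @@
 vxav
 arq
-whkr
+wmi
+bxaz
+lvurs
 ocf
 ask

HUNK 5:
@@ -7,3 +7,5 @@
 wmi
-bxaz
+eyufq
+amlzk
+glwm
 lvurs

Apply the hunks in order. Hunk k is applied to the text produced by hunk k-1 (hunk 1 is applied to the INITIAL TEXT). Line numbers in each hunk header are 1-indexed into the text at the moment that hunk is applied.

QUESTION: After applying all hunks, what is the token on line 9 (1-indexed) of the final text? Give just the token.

Answer: amlzk

Derivation:
Hunk 1: at line 3 remove [tjzcw] add [lxnld,kke] -> 12 lines: ikzzt ovl bejf lxnld kke utxrs ffji whkr ocf ask vbop rljp
Hunk 2: at line 3 remove [kke,utxrs,ffji] add [kazv,ufwkj,arq] -> 12 lines: ikzzt ovl bejf lxnld kazv ufwkj arq whkr ocf ask vbop rljp
Hunk 3: at line 2 remove [lxnld,kazv,ufwkj] add [cypto,vxav] -> 11 lines: ikzzt ovl bejf cypto vxav arq whkr ocf ask vbop rljp
Hunk 4: at line 5 remove [whkr] add [wmi,bxaz,lvurs] -> 13 lines: ikzzt ovl bejf cypto vxav arq wmi bxaz lvurs ocf ask vbop rljp
Hunk 5: at line 7 remove [bxaz] add [eyufq,amlzk,glwm] -> 15 lines: ikzzt ovl bejf cypto vxav arq wmi eyufq amlzk glwm lvurs ocf ask vbop rljp
Final line 9: amlzk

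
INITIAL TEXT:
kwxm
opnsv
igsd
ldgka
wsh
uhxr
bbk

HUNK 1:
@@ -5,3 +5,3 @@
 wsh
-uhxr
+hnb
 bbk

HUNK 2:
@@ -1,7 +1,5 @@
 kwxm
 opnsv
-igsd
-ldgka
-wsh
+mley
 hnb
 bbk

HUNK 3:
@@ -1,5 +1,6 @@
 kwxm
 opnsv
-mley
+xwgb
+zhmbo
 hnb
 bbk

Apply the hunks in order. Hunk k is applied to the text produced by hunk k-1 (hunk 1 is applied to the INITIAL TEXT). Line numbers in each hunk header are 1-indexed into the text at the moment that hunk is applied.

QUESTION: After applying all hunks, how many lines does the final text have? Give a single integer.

Hunk 1: at line 5 remove [uhxr] add [hnb] -> 7 lines: kwxm opnsv igsd ldgka wsh hnb bbk
Hunk 2: at line 1 remove [igsd,ldgka,wsh] add [mley] -> 5 lines: kwxm opnsv mley hnb bbk
Hunk 3: at line 1 remove [mley] add [xwgb,zhmbo] -> 6 lines: kwxm opnsv xwgb zhmbo hnb bbk
Final line count: 6

Answer: 6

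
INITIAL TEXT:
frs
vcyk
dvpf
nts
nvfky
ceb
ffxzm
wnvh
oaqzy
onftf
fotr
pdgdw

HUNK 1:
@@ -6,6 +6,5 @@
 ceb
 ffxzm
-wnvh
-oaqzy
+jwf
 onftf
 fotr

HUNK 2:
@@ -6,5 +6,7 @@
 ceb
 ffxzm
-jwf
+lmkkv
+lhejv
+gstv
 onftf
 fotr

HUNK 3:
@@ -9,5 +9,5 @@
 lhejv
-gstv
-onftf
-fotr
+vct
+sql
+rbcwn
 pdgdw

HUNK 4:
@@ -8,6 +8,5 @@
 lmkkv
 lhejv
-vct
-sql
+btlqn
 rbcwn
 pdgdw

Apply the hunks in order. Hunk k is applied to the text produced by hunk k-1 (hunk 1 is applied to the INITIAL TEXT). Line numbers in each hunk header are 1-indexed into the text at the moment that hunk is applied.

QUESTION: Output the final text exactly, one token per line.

Hunk 1: at line 6 remove [wnvh,oaqzy] add [jwf] -> 11 lines: frs vcyk dvpf nts nvfky ceb ffxzm jwf onftf fotr pdgdw
Hunk 2: at line 6 remove [jwf] add [lmkkv,lhejv,gstv] -> 13 lines: frs vcyk dvpf nts nvfky ceb ffxzm lmkkv lhejv gstv onftf fotr pdgdw
Hunk 3: at line 9 remove [gstv,onftf,fotr] add [vct,sql,rbcwn] -> 13 lines: frs vcyk dvpf nts nvfky ceb ffxzm lmkkv lhejv vct sql rbcwn pdgdw
Hunk 4: at line 8 remove [vct,sql] add [btlqn] -> 12 lines: frs vcyk dvpf nts nvfky ceb ffxzm lmkkv lhejv btlqn rbcwn pdgdw

Answer: frs
vcyk
dvpf
nts
nvfky
ceb
ffxzm
lmkkv
lhejv
btlqn
rbcwn
pdgdw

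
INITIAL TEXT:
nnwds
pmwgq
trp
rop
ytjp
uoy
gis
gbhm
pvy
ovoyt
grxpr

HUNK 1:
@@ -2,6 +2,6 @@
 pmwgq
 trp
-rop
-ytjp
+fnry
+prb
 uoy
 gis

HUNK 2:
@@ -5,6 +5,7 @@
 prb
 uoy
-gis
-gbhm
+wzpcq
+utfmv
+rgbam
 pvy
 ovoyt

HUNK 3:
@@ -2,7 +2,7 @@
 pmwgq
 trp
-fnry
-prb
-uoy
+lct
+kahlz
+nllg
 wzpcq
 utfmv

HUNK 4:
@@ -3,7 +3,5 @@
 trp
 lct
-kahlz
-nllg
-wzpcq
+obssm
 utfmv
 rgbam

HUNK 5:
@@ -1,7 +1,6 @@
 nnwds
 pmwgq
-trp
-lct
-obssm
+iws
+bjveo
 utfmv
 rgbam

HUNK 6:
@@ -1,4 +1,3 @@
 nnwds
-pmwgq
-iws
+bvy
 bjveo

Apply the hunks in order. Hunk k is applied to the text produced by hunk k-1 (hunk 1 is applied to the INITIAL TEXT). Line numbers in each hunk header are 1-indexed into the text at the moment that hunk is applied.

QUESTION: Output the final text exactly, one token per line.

Answer: nnwds
bvy
bjveo
utfmv
rgbam
pvy
ovoyt
grxpr

Derivation:
Hunk 1: at line 2 remove [rop,ytjp] add [fnry,prb] -> 11 lines: nnwds pmwgq trp fnry prb uoy gis gbhm pvy ovoyt grxpr
Hunk 2: at line 5 remove [gis,gbhm] add [wzpcq,utfmv,rgbam] -> 12 lines: nnwds pmwgq trp fnry prb uoy wzpcq utfmv rgbam pvy ovoyt grxpr
Hunk 3: at line 2 remove [fnry,prb,uoy] add [lct,kahlz,nllg] -> 12 lines: nnwds pmwgq trp lct kahlz nllg wzpcq utfmv rgbam pvy ovoyt grxpr
Hunk 4: at line 3 remove [kahlz,nllg,wzpcq] add [obssm] -> 10 lines: nnwds pmwgq trp lct obssm utfmv rgbam pvy ovoyt grxpr
Hunk 5: at line 1 remove [trp,lct,obssm] add [iws,bjveo] -> 9 lines: nnwds pmwgq iws bjveo utfmv rgbam pvy ovoyt grxpr
Hunk 6: at line 1 remove [pmwgq,iws] add [bvy] -> 8 lines: nnwds bvy bjveo utfmv rgbam pvy ovoyt grxpr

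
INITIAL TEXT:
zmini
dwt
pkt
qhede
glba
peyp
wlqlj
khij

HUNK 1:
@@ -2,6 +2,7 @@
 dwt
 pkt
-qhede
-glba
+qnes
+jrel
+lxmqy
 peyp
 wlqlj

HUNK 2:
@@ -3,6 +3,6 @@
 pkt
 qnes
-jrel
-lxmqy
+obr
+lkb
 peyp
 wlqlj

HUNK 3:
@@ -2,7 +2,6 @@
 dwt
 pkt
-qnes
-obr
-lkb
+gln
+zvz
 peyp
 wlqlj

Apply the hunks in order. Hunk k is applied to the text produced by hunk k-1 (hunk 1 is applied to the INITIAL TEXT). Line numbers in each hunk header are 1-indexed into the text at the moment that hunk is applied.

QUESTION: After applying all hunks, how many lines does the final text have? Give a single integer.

Answer: 8

Derivation:
Hunk 1: at line 2 remove [qhede,glba] add [qnes,jrel,lxmqy] -> 9 lines: zmini dwt pkt qnes jrel lxmqy peyp wlqlj khij
Hunk 2: at line 3 remove [jrel,lxmqy] add [obr,lkb] -> 9 lines: zmini dwt pkt qnes obr lkb peyp wlqlj khij
Hunk 3: at line 2 remove [qnes,obr,lkb] add [gln,zvz] -> 8 lines: zmini dwt pkt gln zvz peyp wlqlj khij
Final line count: 8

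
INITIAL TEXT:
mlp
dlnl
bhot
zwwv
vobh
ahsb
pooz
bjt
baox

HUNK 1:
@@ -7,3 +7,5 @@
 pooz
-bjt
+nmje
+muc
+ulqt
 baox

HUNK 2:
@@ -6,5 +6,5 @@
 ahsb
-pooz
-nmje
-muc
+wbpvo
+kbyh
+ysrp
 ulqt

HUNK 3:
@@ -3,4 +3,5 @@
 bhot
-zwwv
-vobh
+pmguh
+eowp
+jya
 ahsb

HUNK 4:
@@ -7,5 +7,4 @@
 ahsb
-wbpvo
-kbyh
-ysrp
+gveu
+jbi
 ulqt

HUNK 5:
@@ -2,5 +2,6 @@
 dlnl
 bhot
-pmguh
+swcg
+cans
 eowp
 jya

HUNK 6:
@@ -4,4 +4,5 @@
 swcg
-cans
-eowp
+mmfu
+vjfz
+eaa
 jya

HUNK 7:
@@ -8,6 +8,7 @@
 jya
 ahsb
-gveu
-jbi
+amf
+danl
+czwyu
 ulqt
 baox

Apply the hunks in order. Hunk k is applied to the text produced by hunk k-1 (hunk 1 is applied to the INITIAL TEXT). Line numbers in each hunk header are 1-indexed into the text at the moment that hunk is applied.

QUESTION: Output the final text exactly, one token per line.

Answer: mlp
dlnl
bhot
swcg
mmfu
vjfz
eaa
jya
ahsb
amf
danl
czwyu
ulqt
baox

Derivation:
Hunk 1: at line 7 remove [bjt] add [nmje,muc,ulqt] -> 11 lines: mlp dlnl bhot zwwv vobh ahsb pooz nmje muc ulqt baox
Hunk 2: at line 6 remove [pooz,nmje,muc] add [wbpvo,kbyh,ysrp] -> 11 lines: mlp dlnl bhot zwwv vobh ahsb wbpvo kbyh ysrp ulqt baox
Hunk 3: at line 3 remove [zwwv,vobh] add [pmguh,eowp,jya] -> 12 lines: mlp dlnl bhot pmguh eowp jya ahsb wbpvo kbyh ysrp ulqt baox
Hunk 4: at line 7 remove [wbpvo,kbyh,ysrp] add [gveu,jbi] -> 11 lines: mlp dlnl bhot pmguh eowp jya ahsb gveu jbi ulqt baox
Hunk 5: at line 2 remove [pmguh] add [swcg,cans] -> 12 lines: mlp dlnl bhot swcg cans eowp jya ahsb gveu jbi ulqt baox
Hunk 6: at line 4 remove [cans,eowp] add [mmfu,vjfz,eaa] -> 13 lines: mlp dlnl bhot swcg mmfu vjfz eaa jya ahsb gveu jbi ulqt baox
Hunk 7: at line 8 remove [gveu,jbi] add [amf,danl,czwyu] -> 14 lines: mlp dlnl bhot swcg mmfu vjfz eaa jya ahsb amf danl czwyu ulqt baox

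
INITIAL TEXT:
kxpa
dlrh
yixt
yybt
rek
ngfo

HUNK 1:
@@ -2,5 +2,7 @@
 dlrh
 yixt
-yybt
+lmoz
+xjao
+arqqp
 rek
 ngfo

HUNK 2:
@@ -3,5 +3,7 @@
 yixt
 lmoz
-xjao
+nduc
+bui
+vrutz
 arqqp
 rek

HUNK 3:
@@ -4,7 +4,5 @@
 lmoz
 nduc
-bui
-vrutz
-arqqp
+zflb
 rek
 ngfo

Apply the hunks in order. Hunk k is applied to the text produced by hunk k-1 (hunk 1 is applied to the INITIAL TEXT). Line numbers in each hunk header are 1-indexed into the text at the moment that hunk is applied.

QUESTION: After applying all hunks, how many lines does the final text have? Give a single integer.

Hunk 1: at line 2 remove [yybt] add [lmoz,xjao,arqqp] -> 8 lines: kxpa dlrh yixt lmoz xjao arqqp rek ngfo
Hunk 2: at line 3 remove [xjao] add [nduc,bui,vrutz] -> 10 lines: kxpa dlrh yixt lmoz nduc bui vrutz arqqp rek ngfo
Hunk 3: at line 4 remove [bui,vrutz,arqqp] add [zflb] -> 8 lines: kxpa dlrh yixt lmoz nduc zflb rek ngfo
Final line count: 8

Answer: 8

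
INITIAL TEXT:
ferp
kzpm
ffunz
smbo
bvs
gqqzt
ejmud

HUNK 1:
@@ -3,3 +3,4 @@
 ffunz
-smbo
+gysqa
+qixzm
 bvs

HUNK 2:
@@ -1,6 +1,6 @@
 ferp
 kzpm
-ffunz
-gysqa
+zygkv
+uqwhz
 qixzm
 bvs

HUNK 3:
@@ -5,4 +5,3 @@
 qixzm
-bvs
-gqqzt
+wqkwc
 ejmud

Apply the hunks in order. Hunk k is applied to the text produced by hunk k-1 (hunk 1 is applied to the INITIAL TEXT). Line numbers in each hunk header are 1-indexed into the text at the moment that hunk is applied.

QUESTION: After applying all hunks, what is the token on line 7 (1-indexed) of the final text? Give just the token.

Hunk 1: at line 3 remove [smbo] add [gysqa,qixzm] -> 8 lines: ferp kzpm ffunz gysqa qixzm bvs gqqzt ejmud
Hunk 2: at line 1 remove [ffunz,gysqa] add [zygkv,uqwhz] -> 8 lines: ferp kzpm zygkv uqwhz qixzm bvs gqqzt ejmud
Hunk 3: at line 5 remove [bvs,gqqzt] add [wqkwc] -> 7 lines: ferp kzpm zygkv uqwhz qixzm wqkwc ejmud
Final line 7: ejmud

Answer: ejmud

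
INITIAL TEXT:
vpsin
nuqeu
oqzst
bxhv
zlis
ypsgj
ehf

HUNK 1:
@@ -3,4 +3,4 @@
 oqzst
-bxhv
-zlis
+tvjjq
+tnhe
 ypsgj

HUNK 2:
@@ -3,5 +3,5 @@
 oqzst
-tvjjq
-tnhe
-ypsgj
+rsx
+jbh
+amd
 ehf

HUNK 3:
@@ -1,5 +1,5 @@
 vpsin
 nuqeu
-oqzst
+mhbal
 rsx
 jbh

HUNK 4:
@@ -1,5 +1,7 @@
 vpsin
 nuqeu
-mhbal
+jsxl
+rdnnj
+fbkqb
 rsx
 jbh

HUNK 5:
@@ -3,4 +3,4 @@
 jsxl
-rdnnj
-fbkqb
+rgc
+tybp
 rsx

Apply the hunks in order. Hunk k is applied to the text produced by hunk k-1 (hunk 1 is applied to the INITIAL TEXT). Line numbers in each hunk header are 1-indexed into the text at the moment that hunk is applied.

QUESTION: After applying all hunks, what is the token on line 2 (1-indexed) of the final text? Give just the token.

Hunk 1: at line 3 remove [bxhv,zlis] add [tvjjq,tnhe] -> 7 lines: vpsin nuqeu oqzst tvjjq tnhe ypsgj ehf
Hunk 2: at line 3 remove [tvjjq,tnhe,ypsgj] add [rsx,jbh,amd] -> 7 lines: vpsin nuqeu oqzst rsx jbh amd ehf
Hunk 3: at line 1 remove [oqzst] add [mhbal] -> 7 lines: vpsin nuqeu mhbal rsx jbh amd ehf
Hunk 4: at line 1 remove [mhbal] add [jsxl,rdnnj,fbkqb] -> 9 lines: vpsin nuqeu jsxl rdnnj fbkqb rsx jbh amd ehf
Hunk 5: at line 3 remove [rdnnj,fbkqb] add [rgc,tybp] -> 9 lines: vpsin nuqeu jsxl rgc tybp rsx jbh amd ehf
Final line 2: nuqeu

Answer: nuqeu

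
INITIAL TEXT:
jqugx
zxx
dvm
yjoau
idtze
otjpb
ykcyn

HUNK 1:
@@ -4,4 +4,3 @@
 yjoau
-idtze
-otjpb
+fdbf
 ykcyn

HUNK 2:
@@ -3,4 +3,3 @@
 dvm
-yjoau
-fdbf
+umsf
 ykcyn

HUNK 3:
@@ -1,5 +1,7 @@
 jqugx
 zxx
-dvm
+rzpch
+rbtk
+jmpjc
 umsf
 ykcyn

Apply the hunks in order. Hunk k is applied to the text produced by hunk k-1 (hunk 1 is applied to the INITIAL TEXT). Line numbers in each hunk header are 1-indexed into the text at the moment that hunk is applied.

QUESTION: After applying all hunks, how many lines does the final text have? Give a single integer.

Answer: 7

Derivation:
Hunk 1: at line 4 remove [idtze,otjpb] add [fdbf] -> 6 lines: jqugx zxx dvm yjoau fdbf ykcyn
Hunk 2: at line 3 remove [yjoau,fdbf] add [umsf] -> 5 lines: jqugx zxx dvm umsf ykcyn
Hunk 3: at line 1 remove [dvm] add [rzpch,rbtk,jmpjc] -> 7 lines: jqugx zxx rzpch rbtk jmpjc umsf ykcyn
Final line count: 7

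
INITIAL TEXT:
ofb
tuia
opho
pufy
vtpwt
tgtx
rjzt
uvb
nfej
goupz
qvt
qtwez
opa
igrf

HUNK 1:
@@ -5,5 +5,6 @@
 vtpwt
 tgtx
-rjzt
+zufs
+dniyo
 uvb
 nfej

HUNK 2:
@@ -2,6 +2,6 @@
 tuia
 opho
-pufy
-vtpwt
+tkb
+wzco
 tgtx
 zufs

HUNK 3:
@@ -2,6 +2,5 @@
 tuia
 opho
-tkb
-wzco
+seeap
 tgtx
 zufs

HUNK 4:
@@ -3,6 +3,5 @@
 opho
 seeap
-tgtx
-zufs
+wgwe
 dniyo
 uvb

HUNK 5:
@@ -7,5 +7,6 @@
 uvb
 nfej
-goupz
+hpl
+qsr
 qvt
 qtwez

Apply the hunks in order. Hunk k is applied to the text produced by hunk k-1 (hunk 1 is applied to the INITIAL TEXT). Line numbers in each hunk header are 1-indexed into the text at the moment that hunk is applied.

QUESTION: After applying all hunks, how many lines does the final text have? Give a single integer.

Hunk 1: at line 5 remove [rjzt] add [zufs,dniyo] -> 15 lines: ofb tuia opho pufy vtpwt tgtx zufs dniyo uvb nfej goupz qvt qtwez opa igrf
Hunk 2: at line 2 remove [pufy,vtpwt] add [tkb,wzco] -> 15 lines: ofb tuia opho tkb wzco tgtx zufs dniyo uvb nfej goupz qvt qtwez opa igrf
Hunk 3: at line 2 remove [tkb,wzco] add [seeap] -> 14 lines: ofb tuia opho seeap tgtx zufs dniyo uvb nfej goupz qvt qtwez opa igrf
Hunk 4: at line 3 remove [tgtx,zufs] add [wgwe] -> 13 lines: ofb tuia opho seeap wgwe dniyo uvb nfej goupz qvt qtwez opa igrf
Hunk 5: at line 7 remove [goupz] add [hpl,qsr] -> 14 lines: ofb tuia opho seeap wgwe dniyo uvb nfej hpl qsr qvt qtwez opa igrf
Final line count: 14

Answer: 14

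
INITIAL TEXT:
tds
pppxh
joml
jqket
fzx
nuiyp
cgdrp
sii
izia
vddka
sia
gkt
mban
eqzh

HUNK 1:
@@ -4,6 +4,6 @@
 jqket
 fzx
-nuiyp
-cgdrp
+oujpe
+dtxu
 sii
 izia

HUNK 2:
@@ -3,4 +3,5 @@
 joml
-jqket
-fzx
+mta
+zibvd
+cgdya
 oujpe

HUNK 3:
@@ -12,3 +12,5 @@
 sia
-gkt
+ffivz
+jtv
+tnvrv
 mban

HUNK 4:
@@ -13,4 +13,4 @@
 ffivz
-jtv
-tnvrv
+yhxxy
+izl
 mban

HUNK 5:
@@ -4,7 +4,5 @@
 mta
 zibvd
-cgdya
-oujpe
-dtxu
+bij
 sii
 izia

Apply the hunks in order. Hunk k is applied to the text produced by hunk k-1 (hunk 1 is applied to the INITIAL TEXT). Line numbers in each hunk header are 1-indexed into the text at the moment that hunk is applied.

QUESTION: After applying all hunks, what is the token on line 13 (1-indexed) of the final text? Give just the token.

Hunk 1: at line 4 remove [nuiyp,cgdrp] add [oujpe,dtxu] -> 14 lines: tds pppxh joml jqket fzx oujpe dtxu sii izia vddka sia gkt mban eqzh
Hunk 2: at line 3 remove [jqket,fzx] add [mta,zibvd,cgdya] -> 15 lines: tds pppxh joml mta zibvd cgdya oujpe dtxu sii izia vddka sia gkt mban eqzh
Hunk 3: at line 12 remove [gkt] add [ffivz,jtv,tnvrv] -> 17 lines: tds pppxh joml mta zibvd cgdya oujpe dtxu sii izia vddka sia ffivz jtv tnvrv mban eqzh
Hunk 4: at line 13 remove [jtv,tnvrv] add [yhxxy,izl] -> 17 lines: tds pppxh joml mta zibvd cgdya oujpe dtxu sii izia vddka sia ffivz yhxxy izl mban eqzh
Hunk 5: at line 4 remove [cgdya,oujpe,dtxu] add [bij] -> 15 lines: tds pppxh joml mta zibvd bij sii izia vddka sia ffivz yhxxy izl mban eqzh
Final line 13: izl

Answer: izl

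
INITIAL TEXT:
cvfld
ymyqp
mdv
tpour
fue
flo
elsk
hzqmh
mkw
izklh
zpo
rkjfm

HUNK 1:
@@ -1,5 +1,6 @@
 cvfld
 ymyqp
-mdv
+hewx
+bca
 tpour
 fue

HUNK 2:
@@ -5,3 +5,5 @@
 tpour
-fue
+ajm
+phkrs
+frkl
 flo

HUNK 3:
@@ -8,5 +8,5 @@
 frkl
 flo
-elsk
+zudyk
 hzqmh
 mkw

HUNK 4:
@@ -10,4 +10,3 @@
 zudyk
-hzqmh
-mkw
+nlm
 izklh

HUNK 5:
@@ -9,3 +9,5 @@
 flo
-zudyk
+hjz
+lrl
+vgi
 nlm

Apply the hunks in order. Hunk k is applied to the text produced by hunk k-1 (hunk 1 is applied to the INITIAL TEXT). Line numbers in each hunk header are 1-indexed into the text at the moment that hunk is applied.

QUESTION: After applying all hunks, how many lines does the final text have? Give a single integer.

Hunk 1: at line 1 remove [mdv] add [hewx,bca] -> 13 lines: cvfld ymyqp hewx bca tpour fue flo elsk hzqmh mkw izklh zpo rkjfm
Hunk 2: at line 5 remove [fue] add [ajm,phkrs,frkl] -> 15 lines: cvfld ymyqp hewx bca tpour ajm phkrs frkl flo elsk hzqmh mkw izklh zpo rkjfm
Hunk 3: at line 8 remove [elsk] add [zudyk] -> 15 lines: cvfld ymyqp hewx bca tpour ajm phkrs frkl flo zudyk hzqmh mkw izklh zpo rkjfm
Hunk 4: at line 10 remove [hzqmh,mkw] add [nlm] -> 14 lines: cvfld ymyqp hewx bca tpour ajm phkrs frkl flo zudyk nlm izklh zpo rkjfm
Hunk 5: at line 9 remove [zudyk] add [hjz,lrl,vgi] -> 16 lines: cvfld ymyqp hewx bca tpour ajm phkrs frkl flo hjz lrl vgi nlm izklh zpo rkjfm
Final line count: 16

Answer: 16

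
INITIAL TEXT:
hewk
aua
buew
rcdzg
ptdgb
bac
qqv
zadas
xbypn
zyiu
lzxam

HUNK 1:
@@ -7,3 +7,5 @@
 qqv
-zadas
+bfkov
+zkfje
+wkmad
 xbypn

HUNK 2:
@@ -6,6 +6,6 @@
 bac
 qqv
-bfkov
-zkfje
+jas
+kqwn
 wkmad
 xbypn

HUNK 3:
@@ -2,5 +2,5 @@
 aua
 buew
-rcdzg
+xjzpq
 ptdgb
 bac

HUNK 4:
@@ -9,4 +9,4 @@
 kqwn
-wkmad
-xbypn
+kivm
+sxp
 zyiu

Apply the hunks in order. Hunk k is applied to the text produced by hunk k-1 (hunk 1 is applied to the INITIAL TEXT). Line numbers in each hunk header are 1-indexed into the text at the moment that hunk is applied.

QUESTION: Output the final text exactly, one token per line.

Hunk 1: at line 7 remove [zadas] add [bfkov,zkfje,wkmad] -> 13 lines: hewk aua buew rcdzg ptdgb bac qqv bfkov zkfje wkmad xbypn zyiu lzxam
Hunk 2: at line 6 remove [bfkov,zkfje] add [jas,kqwn] -> 13 lines: hewk aua buew rcdzg ptdgb bac qqv jas kqwn wkmad xbypn zyiu lzxam
Hunk 3: at line 2 remove [rcdzg] add [xjzpq] -> 13 lines: hewk aua buew xjzpq ptdgb bac qqv jas kqwn wkmad xbypn zyiu lzxam
Hunk 4: at line 9 remove [wkmad,xbypn] add [kivm,sxp] -> 13 lines: hewk aua buew xjzpq ptdgb bac qqv jas kqwn kivm sxp zyiu lzxam

Answer: hewk
aua
buew
xjzpq
ptdgb
bac
qqv
jas
kqwn
kivm
sxp
zyiu
lzxam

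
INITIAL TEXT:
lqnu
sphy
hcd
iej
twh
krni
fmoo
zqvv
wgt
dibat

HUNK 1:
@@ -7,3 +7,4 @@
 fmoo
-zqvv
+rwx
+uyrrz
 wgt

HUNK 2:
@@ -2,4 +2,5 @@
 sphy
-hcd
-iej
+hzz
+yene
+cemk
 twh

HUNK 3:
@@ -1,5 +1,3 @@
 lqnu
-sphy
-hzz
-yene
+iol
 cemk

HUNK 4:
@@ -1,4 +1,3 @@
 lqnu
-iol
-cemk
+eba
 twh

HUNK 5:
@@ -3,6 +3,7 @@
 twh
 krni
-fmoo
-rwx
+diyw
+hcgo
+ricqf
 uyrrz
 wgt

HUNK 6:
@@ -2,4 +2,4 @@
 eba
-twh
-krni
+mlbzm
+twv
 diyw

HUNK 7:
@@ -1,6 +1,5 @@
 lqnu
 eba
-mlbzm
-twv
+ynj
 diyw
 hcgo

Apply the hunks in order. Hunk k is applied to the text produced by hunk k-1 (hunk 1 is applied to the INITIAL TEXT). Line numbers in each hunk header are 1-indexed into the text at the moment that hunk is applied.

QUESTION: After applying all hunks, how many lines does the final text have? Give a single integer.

Hunk 1: at line 7 remove [zqvv] add [rwx,uyrrz] -> 11 lines: lqnu sphy hcd iej twh krni fmoo rwx uyrrz wgt dibat
Hunk 2: at line 2 remove [hcd,iej] add [hzz,yene,cemk] -> 12 lines: lqnu sphy hzz yene cemk twh krni fmoo rwx uyrrz wgt dibat
Hunk 3: at line 1 remove [sphy,hzz,yene] add [iol] -> 10 lines: lqnu iol cemk twh krni fmoo rwx uyrrz wgt dibat
Hunk 4: at line 1 remove [iol,cemk] add [eba] -> 9 lines: lqnu eba twh krni fmoo rwx uyrrz wgt dibat
Hunk 5: at line 3 remove [fmoo,rwx] add [diyw,hcgo,ricqf] -> 10 lines: lqnu eba twh krni diyw hcgo ricqf uyrrz wgt dibat
Hunk 6: at line 2 remove [twh,krni] add [mlbzm,twv] -> 10 lines: lqnu eba mlbzm twv diyw hcgo ricqf uyrrz wgt dibat
Hunk 7: at line 1 remove [mlbzm,twv] add [ynj] -> 9 lines: lqnu eba ynj diyw hcgo ricqf uyrrz wgt dibat
Final line count: 9

Answer: 9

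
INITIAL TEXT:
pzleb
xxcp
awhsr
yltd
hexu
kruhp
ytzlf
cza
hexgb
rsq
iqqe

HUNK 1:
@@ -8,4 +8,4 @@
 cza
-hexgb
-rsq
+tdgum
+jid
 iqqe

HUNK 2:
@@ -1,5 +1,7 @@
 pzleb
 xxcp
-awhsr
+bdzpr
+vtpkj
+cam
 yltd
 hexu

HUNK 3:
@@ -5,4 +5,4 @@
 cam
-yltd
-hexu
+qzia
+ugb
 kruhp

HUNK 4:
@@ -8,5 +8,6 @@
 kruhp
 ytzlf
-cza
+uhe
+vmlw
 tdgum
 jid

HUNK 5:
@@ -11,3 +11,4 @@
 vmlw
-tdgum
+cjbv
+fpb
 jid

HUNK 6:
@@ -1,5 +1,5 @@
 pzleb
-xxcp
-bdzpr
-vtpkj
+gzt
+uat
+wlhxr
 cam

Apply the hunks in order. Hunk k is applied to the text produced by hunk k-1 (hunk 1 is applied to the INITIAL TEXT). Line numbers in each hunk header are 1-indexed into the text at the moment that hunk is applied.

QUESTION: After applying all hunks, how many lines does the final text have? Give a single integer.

Hunk 1: at line 8 remove [hexgb,rsq] add [tdgum,jid] -> 11 lines: pzleb xxcp awhsr yltd hexu kruhp ytzlf cza tdgum jid iqqe
Hunk 2: at line 1 remove [awhsr] add [bdzpr,vtpkj,cam] -> 13 lines: pzleb xxcp bdzpr vtpkj cam yltd hexu kruhp ytzlf cza tdgum jid iqqe
Hunk 3: at line 5 remove [yltd,hexu] add [qzia,ugb] -> 13 lines: pzleb xxcp bdzpr vtpkj cam qzia ugb kruhp ytzlf cza tdgum jid iqqe
Hunk 4: at line 8 remove [cza] add [uhe,vmlw] -> 14 lines: pzleb xxcp bdzpr vtpkj cam qzia ugb kruhp ytzlf uhe vmlw tdgum jid iqqe
Hunk 5: at line 11 remove [tdgum] add [cjbv,fpb] -> 15 lines: pzleb xxcp bdzpr vtpkj cam qzia ugb kruhp ytzlf uhe vmlw cjbv fpb jid iqqe
Hunk 6: at line 1 remove [xxcp,bdzpr,vtpkj] add [gzt,uat,wlhxr] -> 15 lines: pzleb gzt uat wlhxr cam qzia ugb kruhp ytzlf uhe vmlw cjbv fpb jid iqqe
Final line count: 15

Answer: 15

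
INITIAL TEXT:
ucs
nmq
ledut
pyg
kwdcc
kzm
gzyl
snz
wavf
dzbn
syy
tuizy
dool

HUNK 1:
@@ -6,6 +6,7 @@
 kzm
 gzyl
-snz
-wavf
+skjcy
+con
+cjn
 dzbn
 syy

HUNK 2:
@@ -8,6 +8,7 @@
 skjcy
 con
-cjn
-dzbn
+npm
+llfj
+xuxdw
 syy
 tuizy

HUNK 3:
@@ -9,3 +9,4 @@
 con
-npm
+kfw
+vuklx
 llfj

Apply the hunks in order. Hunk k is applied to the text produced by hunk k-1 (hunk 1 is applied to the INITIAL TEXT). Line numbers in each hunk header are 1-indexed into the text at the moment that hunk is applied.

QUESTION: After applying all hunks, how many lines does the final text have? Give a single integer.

Answer: 16

Derivation:
Hunk 1: at line 6 remove [snz,wavf] add [skjcy,con,cjn] -> 14 lines: ucs nmq ledut pyg kwdcc kzm gzyl skjcy con cjn dzbn syy tuizy dool
Hunk 2: at line 8 remove [cjn,dzbn] add [npm,llfj,xuxdw] -> 15 lines: ucs nmq ledut pyg kwdcc kzm gzyl skjcy con npm llfj xuxdw syy tuizy dool
Hunk 3: at line 9 remove [npm] add [kfw,vuklx] -> 16 lines: ucs nmq ledut pyg kwdcc kzm gzyl skjcy con kfw vuklx llfj xuxdw syy tuizy dool
Final line count: 16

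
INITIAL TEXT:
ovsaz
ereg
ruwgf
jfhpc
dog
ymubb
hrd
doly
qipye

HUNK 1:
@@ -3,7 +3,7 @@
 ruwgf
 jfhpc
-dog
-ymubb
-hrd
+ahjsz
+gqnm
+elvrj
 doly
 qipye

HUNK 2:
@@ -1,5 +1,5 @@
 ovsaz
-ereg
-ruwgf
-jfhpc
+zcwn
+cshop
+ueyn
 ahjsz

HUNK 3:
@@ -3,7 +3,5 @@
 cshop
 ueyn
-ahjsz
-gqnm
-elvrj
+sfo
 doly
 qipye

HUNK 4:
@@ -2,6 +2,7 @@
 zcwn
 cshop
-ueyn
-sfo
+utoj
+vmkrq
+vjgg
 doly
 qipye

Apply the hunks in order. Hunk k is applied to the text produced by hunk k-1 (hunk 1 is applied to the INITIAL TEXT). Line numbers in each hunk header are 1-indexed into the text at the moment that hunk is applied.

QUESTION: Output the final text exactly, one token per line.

Hunk 1: at line 3 remove [dog,ymubb,hrd] add [ahjsz,gqnm,elvrj] -> 9 lines: ovsaz ereg ruwgf jfhpc ahjsz gqnm elvrj doly qipye
Hunk 2: at line 1 remove [ereg,ruwgf,jfhpc] add [zcwn,cshop,ueyn] -> 9 lines: ovsaz zcwn cshop ueyn ahjsz gqnm elvrj doly qipye
Hunk 3: at line 3 remove [ahjsz,gqnm,elvrj] add [sfo] -> 7 lines: ovsaz zcwn cshop ueyn sfo doly qipye
Hunk 4: at line 2 remove [ueyn,sfo] add [utoj,vmkrq,vjgg] -> 8 lines: ovsaz zcwn cshop utoj vmkrq vjgg doly qipye

Answer: ovsaz
zcwn
cshop
utoj
vmkrq
vjgg
doly
qipye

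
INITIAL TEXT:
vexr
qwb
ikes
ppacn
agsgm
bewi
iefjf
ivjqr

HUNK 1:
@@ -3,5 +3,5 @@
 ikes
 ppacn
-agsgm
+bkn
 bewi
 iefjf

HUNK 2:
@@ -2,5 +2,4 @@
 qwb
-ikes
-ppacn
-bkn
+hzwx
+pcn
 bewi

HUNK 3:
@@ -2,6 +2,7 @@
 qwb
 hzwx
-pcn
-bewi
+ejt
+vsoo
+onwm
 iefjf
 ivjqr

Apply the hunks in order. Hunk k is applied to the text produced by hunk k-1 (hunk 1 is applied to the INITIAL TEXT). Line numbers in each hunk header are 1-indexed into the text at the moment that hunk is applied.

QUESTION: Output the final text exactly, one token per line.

Hunk 1: at line 3 remove [agsgm] add [bkn] -> 8 lines: vexr qwb ikes ppacn bkn bewi iefjf ivjqr
Hunk 2: at line 2 remove [ikes,ppacn,bkn] add [hzwx,pcn] -> 7 lines: vexr qwb hzwx pcn bewi iefjf ivjqr
Hunk 3: at line 2 remove [pcn,bewi] add [ejt,vsoo,onwm] -> 8 lines: vexr qwb hzwx ejt vsoo onwm iefjf ivjqr

Answer: vexr
qwb
hzwx
ejt
vsoo
onwm
iefjf
ivjqr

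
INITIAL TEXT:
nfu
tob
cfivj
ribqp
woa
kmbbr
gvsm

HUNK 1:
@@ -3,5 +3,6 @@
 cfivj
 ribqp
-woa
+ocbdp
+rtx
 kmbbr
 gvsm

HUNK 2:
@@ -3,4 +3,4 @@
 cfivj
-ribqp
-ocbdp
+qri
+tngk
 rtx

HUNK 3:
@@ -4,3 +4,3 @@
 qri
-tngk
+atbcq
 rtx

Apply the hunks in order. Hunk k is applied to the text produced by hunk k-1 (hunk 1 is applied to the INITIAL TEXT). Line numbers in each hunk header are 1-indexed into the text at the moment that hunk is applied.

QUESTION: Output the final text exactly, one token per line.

Answer: nfu
tob
cfivj
qri
atbcq
rtx
kmbbr
gvsm

Derivation:
Hunk 1: at line 3 remove [woa] add [ocbdp,rtx] -> 8 lines: nfu tob cfivj ribqp ocbdp rtx kmbbr gvsm
Hunk 2: at line 3 remove [ribqp,ocbdp] add [qri,tngk] -> 8 lines: nfu tob cfivj qri tngk rtx kmbbr gvsm
Hunk 3: at line 4 remove [tngk] add [atbcq] -> 8 lines: nfu tob cfivj qri atbcq rtx kmbbr gvsm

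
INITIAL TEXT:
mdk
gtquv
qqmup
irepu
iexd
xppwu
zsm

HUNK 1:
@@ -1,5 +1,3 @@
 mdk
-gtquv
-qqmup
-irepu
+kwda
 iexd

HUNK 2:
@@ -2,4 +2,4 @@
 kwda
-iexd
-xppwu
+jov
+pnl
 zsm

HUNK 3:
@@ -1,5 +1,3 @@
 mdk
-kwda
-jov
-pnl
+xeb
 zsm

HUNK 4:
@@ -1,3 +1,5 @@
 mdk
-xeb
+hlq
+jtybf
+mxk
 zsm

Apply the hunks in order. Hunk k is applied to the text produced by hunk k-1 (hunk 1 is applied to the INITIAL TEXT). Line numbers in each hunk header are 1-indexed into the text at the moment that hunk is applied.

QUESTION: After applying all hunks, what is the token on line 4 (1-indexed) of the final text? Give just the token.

Hunk 1: at line 1 remove [gtquv,qqmup,irepu] add [kwda] -> 5 lines: mdk kwda iexd xppwu zsm
Hunk 2: at line 2 remove [iexd,xppwu] add [jov,pnl] -> 5 lines: mdk kwda jov pnl zsm
Hunk 3: at line 1 remove [kwda,jov,pnl] add [xeb] -> 3 lines: mdk xeb zsm
Hunk 4: at line 1 remove [xeb] add [hlq,jtybf,mxk] -> 5 lines: mdk hlq jtybf mxk zsm
Final line 4: mxk

Answer: mxk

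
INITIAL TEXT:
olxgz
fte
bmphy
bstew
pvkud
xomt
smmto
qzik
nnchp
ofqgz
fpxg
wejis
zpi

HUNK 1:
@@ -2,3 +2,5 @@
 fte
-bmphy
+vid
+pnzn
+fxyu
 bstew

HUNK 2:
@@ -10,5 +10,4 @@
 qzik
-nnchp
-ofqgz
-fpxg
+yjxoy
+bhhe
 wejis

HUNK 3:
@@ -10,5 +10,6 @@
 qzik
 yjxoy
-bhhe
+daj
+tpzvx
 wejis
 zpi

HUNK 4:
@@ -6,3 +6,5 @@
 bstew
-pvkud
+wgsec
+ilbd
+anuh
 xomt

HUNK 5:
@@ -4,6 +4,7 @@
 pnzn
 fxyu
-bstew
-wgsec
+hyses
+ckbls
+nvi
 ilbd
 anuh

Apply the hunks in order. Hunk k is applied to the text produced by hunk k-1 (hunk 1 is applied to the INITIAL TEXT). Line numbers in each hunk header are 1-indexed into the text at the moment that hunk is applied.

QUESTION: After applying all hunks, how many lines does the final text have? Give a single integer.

Hunk 1: at line 2 remove [bmphy] add [vid,pnzn,fxyu] -> 15 lines: olxgz fte vid pnzn fxyu bstew pvkud xomt smmto qzik nnchp ofqgz fpxg wejis zpi
Hunk 2: at line 10 remove [nnchp,ofqgz,fpxg] add [yjxoy,bhhe] -> 14 lines: olxgz fte vid pnzn fxyu bstew pvkud xomt smmto qzik yjxoy bhhe wejis zpi
Hunk 3: at line 10 remove [bhhe] add [daj,tpzvx] -> 15 lines: olxgz fte vid pnzn fxyu bstew pvkud xomt smmto qzik yjxoy daj tpzvx wejis zpi
Hunk 4: at line 6 remove [pvkud] add [wgsec,ilbd,anuh] -> 17 lines: olxgz fte vid pnzn fxyu bstew wgsec ilbd anuh xomt smmto qzik yjxoy daj tpzvx wejis zpi
Hunk 5: at line 4 remove [bstew,wgsec] add [hyses,ckbls,nvi] -> 18 lines: olxgz fte vid pnzn fxyu hyses ckbls nvi ilbd anuh xomt smmto qzik yjxoy daj tpzvx wejis zpi
Final line count: 18

Answer: 18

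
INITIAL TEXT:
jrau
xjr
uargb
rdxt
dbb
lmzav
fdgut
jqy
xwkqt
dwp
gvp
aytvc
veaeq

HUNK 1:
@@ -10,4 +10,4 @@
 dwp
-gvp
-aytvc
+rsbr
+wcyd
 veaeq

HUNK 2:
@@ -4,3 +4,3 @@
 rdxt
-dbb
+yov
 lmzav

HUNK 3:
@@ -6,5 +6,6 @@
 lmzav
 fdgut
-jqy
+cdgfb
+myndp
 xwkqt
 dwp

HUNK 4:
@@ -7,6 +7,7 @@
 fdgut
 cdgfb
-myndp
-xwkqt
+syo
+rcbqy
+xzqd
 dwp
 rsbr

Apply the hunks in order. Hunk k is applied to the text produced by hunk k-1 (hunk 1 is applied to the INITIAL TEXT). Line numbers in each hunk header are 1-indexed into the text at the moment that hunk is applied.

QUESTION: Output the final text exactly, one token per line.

Hunk 1: at line 10 remove [gvp,aytvc] add [rsbr,wcyd] -> 13 lines: jrau xjr uargb rdxt dbb lmzav fdgut jqy xwkqt dwp rsbr wcyd veaeq
Hunk 2: at line 4 remove [dbb] add [yov] -> 13 lines: jrau xjr uargb rdxt yov lmzav fdgut jqy xwkqt dwp rsbr wcyd veaeq
Hunk 3: at line 6 remove [jqy] add [cdgfb,myndp] -> 14 lines: jrau xjr uargb rdxt yov lmzav fdgut cdgfb myndp xwkqt dwp rsbr wcyd veaeq
Hunk 4: at line 7 remove [myndp,xwkqt] add [syo,rcbqy,xzqd] -> 15 lines: jrau xjr uargb rdxt yov lmzav fdgut cdgfb syo rcbqy xzqd dwp rsbr wcyd veaeq

Answer: jrau
xjr
uargb
rdxt
yov
lmzav
fdgut
cdgfb
syo
rcbqy
xzqd
dwp
rsbr
wcyd
veaeq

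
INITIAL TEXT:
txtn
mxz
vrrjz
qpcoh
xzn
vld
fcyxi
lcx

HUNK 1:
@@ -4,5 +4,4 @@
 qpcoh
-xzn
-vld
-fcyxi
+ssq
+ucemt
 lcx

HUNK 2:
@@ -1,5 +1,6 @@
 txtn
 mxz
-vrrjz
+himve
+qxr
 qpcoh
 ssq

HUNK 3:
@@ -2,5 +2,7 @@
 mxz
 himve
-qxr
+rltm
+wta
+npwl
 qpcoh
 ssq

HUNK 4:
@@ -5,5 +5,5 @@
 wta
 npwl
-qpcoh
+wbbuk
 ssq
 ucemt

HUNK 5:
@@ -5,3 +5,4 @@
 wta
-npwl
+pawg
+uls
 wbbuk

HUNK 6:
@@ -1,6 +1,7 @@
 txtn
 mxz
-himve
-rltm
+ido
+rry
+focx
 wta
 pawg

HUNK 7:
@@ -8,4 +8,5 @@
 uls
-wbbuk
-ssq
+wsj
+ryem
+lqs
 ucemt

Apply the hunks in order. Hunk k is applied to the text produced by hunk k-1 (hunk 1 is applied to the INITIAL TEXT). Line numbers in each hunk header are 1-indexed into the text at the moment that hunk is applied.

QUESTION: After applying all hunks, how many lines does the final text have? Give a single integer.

Answer: 13

Derivation:
Hunk 1: at line 4 remove [xzn,vld,fcyxi] add [ssq,ucemt] -> 7 lines: txtn mxz vrrjz qpcoh ssq ucemt lcx
Hunk 2: at line 1 remove [vrrjz] add [himve,qxr] -> 8 lines: txtn mxz himve qxr qpcoh ssq ucemt lcx
Hunk 3: at line 2 remove [qxr] add [rltm,wta,npwl] -> 10 lines: txtn mxz himve rltm wta npwl qpcoh ssq ucemt lcx
Hunk 4: at line 5 remove [qpcoh] add [wbbuk] -> 10 lines: txtn mxz himve rltm wta npwl wbbuk ssq ucemt lcx
Hunk 5: at line 5 remove [npwl] add [pawg,uls] -> 11 lines: txtn mxz himve rltm wta pawg uls wbbuk ssq ucemt lcx
Hunk 6: at line 1 remove [himve,rltm] add [ido,rry,focx] -> 12 lines: txtn mxz ido rry focx wta pawg uls wbbuk ssq ucemt lcx
Hunk 7: at line 8 remove [wbbuk,ssq] add [wsj,ryem,lqs] -> 13 lines: txtn mxz ido rry focx wta pawg uls wsj ryem lqs ucemt lcx
Final line count: 13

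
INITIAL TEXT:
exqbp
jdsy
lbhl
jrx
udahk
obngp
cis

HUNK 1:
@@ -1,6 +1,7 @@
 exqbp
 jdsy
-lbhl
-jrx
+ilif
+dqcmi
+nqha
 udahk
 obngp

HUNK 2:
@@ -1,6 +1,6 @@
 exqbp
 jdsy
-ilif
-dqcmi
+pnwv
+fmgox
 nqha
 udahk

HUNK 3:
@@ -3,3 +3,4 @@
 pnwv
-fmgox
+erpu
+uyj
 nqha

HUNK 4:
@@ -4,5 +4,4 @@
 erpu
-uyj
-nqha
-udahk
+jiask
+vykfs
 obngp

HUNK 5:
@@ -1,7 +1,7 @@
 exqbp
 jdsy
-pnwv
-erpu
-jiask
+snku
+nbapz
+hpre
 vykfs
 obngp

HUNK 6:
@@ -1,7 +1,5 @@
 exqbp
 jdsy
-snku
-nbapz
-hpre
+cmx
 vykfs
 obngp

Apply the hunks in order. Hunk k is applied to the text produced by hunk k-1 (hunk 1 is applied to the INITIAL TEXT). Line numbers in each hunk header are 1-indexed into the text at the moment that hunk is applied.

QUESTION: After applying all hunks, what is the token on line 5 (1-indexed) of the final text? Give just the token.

Hunk 1: at line 1 remove [lbhl,jrx] add [ilif,dqcmi,nqha] -> 8 lines: exqbp jdsy ilif dqcmi nqha udahk obngp cis
Hunk 2: at line 1 remove [ilif,dqcmi] add [pnwv,fmgox] -> 8 lines: exqbp jdsy pnwv fmgox nqha udahk obngp cis
Hunk 3: at line 3 remove [fmgox] add [erpu,uyj] -> 9 lines: exqbp jdsy pnwv erpu uyj nqha udahk obngp cis
Hunk 4: at line 4 remove [uyj,nqha,udahk] add [jiask,vykfs] -> 8 lines: exqbp jdsy pnwv erpu jiask vykfs obngp cis
Hunk 5: at line 1 remove [pnwv,erpu,jiask] add [snku,nbapz,hpre] -> 8 lines: exqbp jdsy snku nbapz hpre vykfs obngp cis
Hunk 6: at line 1 remove [snku,nbapz,hpre] add [cmx] -> 6 lines: exqbp jdsy cmx vykfs obngp cis
Final line 5: obngp

Answer: obngp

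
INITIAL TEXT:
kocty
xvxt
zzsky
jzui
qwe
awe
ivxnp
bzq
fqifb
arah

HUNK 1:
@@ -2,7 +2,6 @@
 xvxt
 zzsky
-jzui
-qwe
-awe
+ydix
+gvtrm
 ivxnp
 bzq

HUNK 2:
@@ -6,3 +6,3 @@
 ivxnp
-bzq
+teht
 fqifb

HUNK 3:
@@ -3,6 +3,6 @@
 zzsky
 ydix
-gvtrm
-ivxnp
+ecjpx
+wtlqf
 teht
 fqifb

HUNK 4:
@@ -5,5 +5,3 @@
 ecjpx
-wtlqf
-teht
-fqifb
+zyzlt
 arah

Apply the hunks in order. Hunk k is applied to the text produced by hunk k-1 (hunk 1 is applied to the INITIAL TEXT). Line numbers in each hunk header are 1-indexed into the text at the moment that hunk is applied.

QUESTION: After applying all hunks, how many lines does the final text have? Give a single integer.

Answer: 7

Derivation:
Hunk 1: at line 2 remove [jzui,qwe,awe] add [ydix,gvtrm] -> 9 lines: kocty xvxt zzsky ydix gvtrm ivxnp bzq fqifb arah
Hunk 2: at line 6 remove [bzq] add [teht] -> 9 lines: kocty xvxt zzsky ydix gvtrm ivxnp teht fqifb arah
Hunk 3: at line 3 remove [gvtrm,ivxnp] add [ecjpx,wtlqf] -> 9 lines: kocty xvxt zzsky ydix ecjpx wtlqf teht fqifb arah
Hunk 4: at line 5 remove [wtlqf,teht,fqifb] add [zyzlt] -> 7 lines: kocty xvxt zzsky ydix ecjpx zyzlt arah
Final line count: 7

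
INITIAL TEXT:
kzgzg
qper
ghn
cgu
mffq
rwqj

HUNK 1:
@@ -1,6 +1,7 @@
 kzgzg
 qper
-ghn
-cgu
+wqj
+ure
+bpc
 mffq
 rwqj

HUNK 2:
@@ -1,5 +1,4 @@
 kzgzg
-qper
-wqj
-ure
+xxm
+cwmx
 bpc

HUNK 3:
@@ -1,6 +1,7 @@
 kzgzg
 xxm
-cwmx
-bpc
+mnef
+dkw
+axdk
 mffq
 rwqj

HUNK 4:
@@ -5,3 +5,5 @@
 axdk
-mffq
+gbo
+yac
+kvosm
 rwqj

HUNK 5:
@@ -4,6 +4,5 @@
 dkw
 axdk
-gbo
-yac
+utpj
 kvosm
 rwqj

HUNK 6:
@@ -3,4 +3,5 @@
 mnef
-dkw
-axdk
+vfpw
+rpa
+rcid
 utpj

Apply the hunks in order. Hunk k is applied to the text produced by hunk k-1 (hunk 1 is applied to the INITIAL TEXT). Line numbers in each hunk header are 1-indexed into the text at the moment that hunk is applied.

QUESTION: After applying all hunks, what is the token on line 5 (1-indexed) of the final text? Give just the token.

Hunk 1: at line 1 remove [ghn,cgu] add [wqj,ure,bpc] -> 7 lines: kzgzg qper wqj ure bpc mffq rwqj
Hunk 2: at line 1 remove [qper,wqj,ure] add [xxm,cwmx] -> 6 lines: kzgzg xxm cwmx bpc mffq rwqj
Hunk 3: at line 1 remove [cwmx,bpc] add [mnef,dkw,axdk] -> 7 lines: kzgzg xxm mnef dkw axdk mffq rwqj
Hunk 4: at line 5 remove [mffq] add [gbo,yac,kvosm] -> 9 lines: kzgzg xxm mnef dkw axdk gbo yac kvosm rwqj
Hunk 5: at line 4 remove [gbo,yac] add [utpj] -> 8 lines: kzgzg xxm mnef dkw axdk utpj kvosm rwqj
Hunk 6: at line 3 remove [dkw,axdk] add [vfpw,rpa,rcid] -> 9 lines: kzgzg xxm mnef vfpw rpa rcid utpj kvosm rwqj
Final line 5: rpa

Answer: rpa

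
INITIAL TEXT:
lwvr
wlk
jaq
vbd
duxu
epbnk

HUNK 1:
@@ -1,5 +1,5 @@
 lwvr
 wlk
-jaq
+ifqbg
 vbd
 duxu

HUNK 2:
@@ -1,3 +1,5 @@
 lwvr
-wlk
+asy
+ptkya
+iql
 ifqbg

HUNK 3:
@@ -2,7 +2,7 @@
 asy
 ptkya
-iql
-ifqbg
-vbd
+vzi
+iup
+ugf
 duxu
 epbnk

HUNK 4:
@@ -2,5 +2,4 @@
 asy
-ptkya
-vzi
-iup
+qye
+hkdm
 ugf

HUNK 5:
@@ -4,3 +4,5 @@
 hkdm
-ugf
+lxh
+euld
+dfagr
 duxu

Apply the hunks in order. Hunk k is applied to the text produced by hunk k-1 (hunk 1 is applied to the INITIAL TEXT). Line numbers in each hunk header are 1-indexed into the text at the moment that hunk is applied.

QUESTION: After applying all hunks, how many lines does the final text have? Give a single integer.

Answer: 9

Derivation:
Hunk 1: at line 1 remove [jaq] add [ifqbg] -> 6 lines: lwvr wlk ifqbg vbd duxu epbnk
Hunk 2: at line 1 remove [wlk] add [asy,ptkya,iql] -> 8 lines: lwvr asy ptkya iql ifqbg vbd duxu epbnk
Hunk 3: at line 2 remove [iql,ifqbg,vbd] add [vzi,iup,ugf] -> 8 lines: lwvr asy ptkya vzi iup ugf duxu epbnk
Hunk 4: at line 2 remove [ptkya,vzi,iup] add [qye,hkdm] -> 7 lines: lwvr asy qye hkdm ugf duxu epbnk
Hunk 5: at line 4 remove [ugf] add [lxh,euld,dfagr] -> 9 lines: lwvr asy qye hkdm lxh euld dfagr duxu epbnk
Final line count: 9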